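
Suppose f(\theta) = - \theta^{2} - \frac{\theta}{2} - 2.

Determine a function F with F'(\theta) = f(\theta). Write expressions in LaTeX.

An antiderivative is F(\theta) = - \frac{\theta \left(4 \theta^{2} + 3 \theta + 24\right)}{12}.

Integrate term by term and add the pieces.
Check: d/d\theta[- \frac{\theta \left(4 \theta^{2} + 3 \theta + 24\right)}{12}] = - \theta^{2} - \frac{\theta}{2} - 2 = f(\theta).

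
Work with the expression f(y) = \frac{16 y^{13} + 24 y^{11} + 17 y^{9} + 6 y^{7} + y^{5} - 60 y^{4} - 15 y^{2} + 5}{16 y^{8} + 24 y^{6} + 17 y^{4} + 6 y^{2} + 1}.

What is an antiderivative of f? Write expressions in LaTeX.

An antiderivative is F(y) = \frac{y \left(y^{5} \left(4 y^{4} + 3 y^{2} + 1\right) + 30\right)}{6 \left(4 y^{4} + 3 y^{2} + 1\right)}.

A first test for any F(y): its y-derivative must equal f(y) identically.
Check: d/dy[\frac{y \left(y^{5} \left(4 y^{4} + 3 y^{2} + 1\right) + 30\right)}{6 \left(4 y^{4} + 3 y^{2} + 1\right)}] = \frac{16 y^{13} + 24 y^{11} + 17 y^{9} + 6 y^{7} + y^{5} - 60 y^{4} - 15 y^{2} + 5}{16 y^{8} + 24 y^{6} + 17 y^{4} + 6 y^{2} + 1} = f(y).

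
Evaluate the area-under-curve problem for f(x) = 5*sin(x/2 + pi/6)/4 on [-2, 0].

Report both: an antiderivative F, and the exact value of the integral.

Recover f(x) by differentiating a candidate F(x); any mismatch rules it out.
F(x) = -5*cos(x/2 + pi/6)/2 is an antiderivative of f.
Check: d/dx[-5*cos(x/2 + pi/6)/2] = 5*sin(x/2 + pi/6)/4 = f(x).
F(0) = -5*sqrt(3)/4; F(-2) = -5*sin(1 + pi/3)/2.
Integral = F(0) - F(-2) = -5*sqrt(3)/4 + 5*sin(1 + pi/3)/2.

Antiderivative: F(x) = -5*cos(x/2 + pi/6)/2; value = -5*sqrt(3)/4 + 5*sin(1 + pi/3)/2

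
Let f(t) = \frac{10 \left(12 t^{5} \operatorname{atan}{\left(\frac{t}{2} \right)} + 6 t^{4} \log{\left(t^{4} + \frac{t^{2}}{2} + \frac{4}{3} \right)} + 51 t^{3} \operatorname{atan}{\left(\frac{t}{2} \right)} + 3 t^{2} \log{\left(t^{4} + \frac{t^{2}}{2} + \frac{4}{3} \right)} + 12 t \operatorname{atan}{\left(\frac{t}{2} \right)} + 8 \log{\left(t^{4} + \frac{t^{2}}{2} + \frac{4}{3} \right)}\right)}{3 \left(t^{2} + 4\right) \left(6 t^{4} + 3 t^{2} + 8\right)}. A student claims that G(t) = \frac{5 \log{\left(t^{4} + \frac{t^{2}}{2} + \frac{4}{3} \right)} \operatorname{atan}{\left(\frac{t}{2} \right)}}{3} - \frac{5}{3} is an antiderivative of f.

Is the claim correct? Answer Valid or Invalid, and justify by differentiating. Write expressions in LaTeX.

d/dt[G] = \frac{120 t^{5} \operatorname{atan}{\left(\frac{t}{2} \right)} + 60 t^{4} \log{\left(t^{4} + \frac{t^{2}}{2} + \frac{4}{3} \right)} + 510 t^{3} \operatorname{atan}{\left(\frac{t}{2} \right)} + 30 t^{2} \log{\left(t^{4} + \frac{t^{2}}{2} + \frac{4}{3} \right)} + 120 t \operatorname{atan}{\left(\frac{t}{2} \right)} + 80 \log{\left(t^{4} + \frac{t^{2}}{2} + \frac{4}{3} \right)}}{18 t^{6} + 81 t^{4} + 60 t^{2} + 96}
This equals f(t) exactly, so the claim holds.

Valid: G'(t) = f(t).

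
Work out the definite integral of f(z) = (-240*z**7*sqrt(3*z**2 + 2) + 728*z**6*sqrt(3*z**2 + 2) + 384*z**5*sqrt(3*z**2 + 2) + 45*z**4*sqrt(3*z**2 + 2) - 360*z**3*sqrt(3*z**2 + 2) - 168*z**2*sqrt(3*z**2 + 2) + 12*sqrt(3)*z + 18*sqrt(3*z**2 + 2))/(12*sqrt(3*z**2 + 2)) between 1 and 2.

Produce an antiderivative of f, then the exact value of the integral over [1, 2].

Antiderivative: F(z) = sqrt(z**2 + 2/3) + (-z**4 + 4*z**3 - 2)*(5*z**4/2 + 4*z**3/3 - 3*z/4 - 1/2); value = -sqrt(15)/3 + sqrt(42)/3 + 2715/4

An antiderivative F(z) passes only if d/dz[F] lands on f(z) exactly.
F(z) = sqrt(z**2 + 2/3) + (-z**4 + 4*z**3 - 2)*(5*z**4/2 + 4*z**3/3 - 3*z/4 - 1/2) is an antiderivative of f.
Check: d/dz[sqrt(z**2 + 2/3) + (-z**4 + 4*z**3 - 2)*(5*z**4/2 + 4*z**3/3 - 3*z/4 - 1/2)] = (-240*z**7*sqrt(3*z**2 + 2) + 728*z**6*sqrt(3*z**2 + 2) + 384*z**5*sqrt(3*z**2 + 2) + 45*z**4*sqrt(3*z**2 + 2) - 360*z**3*sqrt(3*z**2 + 2) - 168*z**2*sqrt(3*z**2 + 2) + 12*sqrt(3)*z + 18*sqrt(3*z**2 + 2))/(12*sqrt(3*z**2 + 2)) = f(z).
F(2) = sqrt(42)/3 + 2044/3; F(1) = sqrt(15)/3 + 31/12.
Integral = F(2) - F(1) = -sqrt(15)/3 + sqrt(42)/3 + 2715/4.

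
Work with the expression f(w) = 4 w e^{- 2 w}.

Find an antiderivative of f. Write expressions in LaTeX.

An antiderivative is F(w) = \left(- 2 w - 1\right) e^{- 2 w}.

f has the shape u'v + uv' for u = - 2 w - 1 and v = e^{- 2 w} — it is the derivative of the product u*v.
Check: d/dw[\left(- 2 w - 1\right) e^{- 2 w}] = 4 w e^{- 2 w} = f(w).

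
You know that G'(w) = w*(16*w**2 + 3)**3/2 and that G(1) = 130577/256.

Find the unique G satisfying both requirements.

The substitution u = 4*w**2 + 3/4 works: G'(w) is exactly (dG/du)*(du/dw) for that inner function.
A general antiderivative is (4*w**2 + 3/4)**4 + C.
The condition gives C = 130577/256 - (130321/256) = 1.
So G(w) = ((16*w**2 + 3)**4 + 256)/256.
Check: d/dw[((16*w**2 + 3)**4 + 256)/256] = 2048*w**7 + 1152*w**5 + 216*w**3 + 27*w/2, which equals G'(w).

G(w) = ((16*w**2 + 3)**4 + 256)/256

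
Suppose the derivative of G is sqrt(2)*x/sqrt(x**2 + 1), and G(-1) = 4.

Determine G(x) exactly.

G(x) = sqrt(2)*sqrt(x**2 + 1) + 2

The substitution u = x**2/2 + 1/2 works: G'(x) is exactly (dG/du)*(du/dx) for that inner function.
A general antiderivative is 2*sqrt(x**2/2 + 1/2) + C.
The condition gives C = 4 - (2) = 2.
So G(x) = sqrt(2)*sqrt(x**2 + 1) + 2.
Check: d/dx[sqrt(2)*sqrt(x**2 + 1) + 2] = sqrt(2)*x/sqrt(x**2 + 1) = G'(x).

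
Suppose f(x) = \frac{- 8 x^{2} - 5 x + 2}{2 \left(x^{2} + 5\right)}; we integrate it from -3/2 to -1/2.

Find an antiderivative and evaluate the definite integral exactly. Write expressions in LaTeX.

Any candidate F(x) must reproduce f(x) exactly when differentiated.
F(x) = - 4 x - \frac{5 \log{\left(x^{2} + 5 \right)}}{4} + \frac{21 \sqrt{5} \operatorname{atan}{\left(\frac{\sqrt{5} x}{5} \right)}}{5} is an antiderivative of f.
Check: d/dx[- 4 x - \frac{5 \log{\left(x^{2} + 5 \right)}}{4} + \frac{21 \sqrt{5} \operatorname{atan}{\left(\frac{\sqrt{5} x}{5} \right)}}{5}] = \frac{- 8 x^{2} - 5 x + 2}{2 x^{2} + 10}, which equals f(x).
F(-1/2) = - \frac{5 \log{\left(\frac{21}{4} \right)}}{4} - \frac{21 \sqrt{5} \operatorname{atan}{\left(\frac{\sqrt{5}}{10} \right)}}{5} + 2; F(-3/2) = - \frac{21 \sqrt{5} \operatorname{atan}{\left(\frac{3 \sqrt{5}}{10} \right)}}{5} - \frac{5 \log{\left(\frac{29}{4} \right)}}{4} + 6.
Integral = F(-1/2) - F(-3/2) = -4 - \frac{5 \log{\left(\frac{21}{4} \right)}}{4} - \frac{21 \sqrt{5} \operatorname{atan}{\left(\frac{\sqrt{5}}{10} \right)}}{5} + \frac{5 \log{\left(\frac{29}{4} \right)}}{4} + \frac{21 \sqrt{5} \operatorname{atan}{\left(\frac{3 \sqrt{5}}{10} \right)}}{5}.

Antiderivative: F(x) = - 4 x - \frac{5 \log{\left(x^{2} + 5 \right)}}{4} + \frac{21 \sqrt{5} \operatorname{atan}{\left(\frac{\sqrt{5} x}{5} \right)}}{5}; value = -4 - \frac{5 \log{\left(\frac{21}{4} \right)}}{4} - \frac{21 \sqrt{5} \operatorname{atan}{\left(\frac{\sqrt{5}}{10} \right)}}{5} + \frac{5 \log{\left(\frac{29}{4} \right)}}{4} + \frac{21 \sqrt{5} \operatorname{atan}{\left(\frac{3 \sqrt{5}}{10} \right)}}{5}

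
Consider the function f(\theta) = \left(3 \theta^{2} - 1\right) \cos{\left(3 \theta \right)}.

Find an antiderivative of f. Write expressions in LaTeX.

An antiderivative is F(\theta) = \frac{9 \theta^{2} \sin{\left(3 \theta \right)} + 6 \theta \cos{\left(3 \theta \right)} - 5 \sin{\left(3 \theta \right)}}{9}.

Check any antiderivative F(\theta) by computing F'(\theta) and comparing it with f(\theta).
Check: d/d\theta[\frac{9 \theta^{2} \sin{\left(3 \theta \right)} + 6 \theta \cos{\left(3 \theta \right)} - 5 \sin{\left(3 \theta \right)}}{9}] = 3 \theta^{2} \cos{\left(3 \theta \right)} - \cos{\left(3 \theta \right)}, which equals f(\theta).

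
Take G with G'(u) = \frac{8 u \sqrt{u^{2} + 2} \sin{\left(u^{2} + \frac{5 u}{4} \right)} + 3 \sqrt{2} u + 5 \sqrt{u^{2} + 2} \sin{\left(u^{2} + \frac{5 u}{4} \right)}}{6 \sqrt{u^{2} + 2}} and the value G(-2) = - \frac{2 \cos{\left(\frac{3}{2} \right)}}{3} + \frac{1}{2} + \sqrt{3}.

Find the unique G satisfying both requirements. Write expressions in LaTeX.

G(u) = - \frac{- 3 \sqrt{2} \sqrt{u^{2} + 2} + 4 \cos{\left(u^{2} + \frac{5 u}{4} \right)} - 3}{6}

Since d/du undoes antidifferentiation here, G(u) must give back the stated G'(u).
A general antiderivative is \sqrt{\frac{u^{2}}{2} + 1} - \frac{2 \cos{\left(u^{2} + \frac{5 u}{4} \right)}}{3} + C.
The condition gives C = - \frac{2 \cos{\left(\frac{3}{2} \right)}}{3} + \frac{1}{2} + \sqrt{3} - (- \frac{2 \cos{\left(\frac{3}{2} \right)}}{3} + \sqrt{3}) = \frac{1}{2}.
So G(u) = - \frac{- 3 \sqrt{2} \sqrt{u^{2} + 2} + 4 \cos{\left(u^{2} + \frac{5 u}{4} \right)} - 3}{6}.
Check: d/du[- \frac{- 3 \sqrt{2} \sqrt{u^{2} + 2} + 4 \cos{\left(u^{2} + \frac{5 u}{4} \right)} - 3}{6}] = \frac{8 u \sqrt{u^{2} + 2} \sin{\left(u^{2} + \frac{5 u}{4} \right)} + 3 \sqrt{2} u + 5 \sqrt{u^{2} + 2} \sin{\left(u^{2} + \frac{5 u}{4} \right)}}{6 \sqrt{u^{2} + 2}} = G'(u).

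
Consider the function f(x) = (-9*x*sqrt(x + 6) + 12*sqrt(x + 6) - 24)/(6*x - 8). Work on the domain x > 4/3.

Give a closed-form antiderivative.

A candidate is checked by its d/dx: the result must match f(x).
Check: d/dx[-(x + 6)**(3/2) - 4*log(3*x/2 - 2)] = (-9*x*sqrt(x + 6) + 12*sqrt(x + 6) - 24)/(6*x - 8) = f(x).

An antiderivative is F(x) = -(x + 6)**(3/2) - 4*log(3*x/2 - 2).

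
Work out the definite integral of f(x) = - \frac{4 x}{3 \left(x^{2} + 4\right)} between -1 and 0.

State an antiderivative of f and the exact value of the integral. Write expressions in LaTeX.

Antiderivative: F(x) = - \frac{2 \log{\left(x^{2} + 4 \right)}}{3}; value = - \frac{2 \log{\left(4 \right)}}{3} + \frac{2 \log{\left(5 \right)}}{3}

f matches the chain-rule pattern g'(h)*h' with inner function h(x) = x^{2} + 4; substituting u = h(x) collapses the integral.
F(x) = - \frac{2 \log{\left(x^{2} + 4 \right)}}{3} is an antiderivative of f.
Check: d/dx[- \frac{2 \log{\left(x^{2} + 4 \right)}}{3}] = - \frac{4 x}{3 x^{2} + 12}, which equals f(x).
F(0) = - \frac{2 \log{\left(4 \right)}}{3}; F(-1) = - \frac{2 \log{\left(5 \right)}}{3}.
Integral = F(0) - F(-1) = - \frac{2 \log{\left(4 \right)}}{3} + \frac{2 \log{\left(5 \right)}}{3}.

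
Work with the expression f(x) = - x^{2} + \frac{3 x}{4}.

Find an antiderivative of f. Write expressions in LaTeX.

An antiderivative is F(x) = \frac{x^{2} \left(9 - 8 x\right)}{24}.

Integrate term by term and add the pieces.
Check: d/dx[\frac{x^{2} \left(9 - 8 x\right)}{24}] = - x^{2} + \frac{3 x}{4} = f(x).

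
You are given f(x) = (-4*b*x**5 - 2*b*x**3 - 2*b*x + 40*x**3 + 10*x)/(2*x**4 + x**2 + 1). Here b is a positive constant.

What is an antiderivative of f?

For F(x) to be correct the identity F'(x) - f(x) = 0 must hold.
Check: d/dx[-b*x**2 + 5*log(2*x**4 + x**2 + 1)] = (-4*b*x**5 - 2*b*x**3 - 2*b*x + 40*x**3 + 10*x)/(2*x**4 + x**2 + 1) = f(x).

An antiderivative is F(x) = -b*x**2 + 5*log(2*x**4 + x**2 + 1).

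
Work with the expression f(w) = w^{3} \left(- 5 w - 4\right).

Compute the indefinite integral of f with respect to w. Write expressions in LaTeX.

Recover f(w) by differentiating a candidate F(w); any mismatch rules it out.
Check: d/dw[- w^{5} - w^{4}] = - 5 w^{4} - 4 w^{3}, which equals f(w).

F(w) = - w^{5} - w^{4} + C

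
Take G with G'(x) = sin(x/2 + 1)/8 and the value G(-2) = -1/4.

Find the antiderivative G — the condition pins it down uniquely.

A first test for any G(x): its x-derivative must equal the given G'(x).
A general antiderivative is -cos(x/2 + 1)/4 + C.
The condition gives C = -1/4 - (-1/4) = 0.
So G(x) = -cos(x/2 + 1)/4.
Check: d/dx[-cos(x/2 + 1)/4] = sin(x/2 + 1)/8 = G'(x).

G(x) = -cos(x/2 + 1)/4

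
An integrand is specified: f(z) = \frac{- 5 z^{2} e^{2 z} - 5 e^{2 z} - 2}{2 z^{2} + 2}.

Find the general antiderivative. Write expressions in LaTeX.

Recover f(z) by differentiating a candidate F(z); any mismatch rules it out.
Check: d/dz[\frac{- 5 e^{2 z} - 4 \operatorname{atan}{\left(z \right)}}{4}] = \frac{- 5 z^{2} e^{2 z} - 5 e^{2 z} - 2}{2 z^{2} + 2} = f(z).

F(z) = \frac{- 5 e^{2 z} - 4 \operatorname{atan}{\left(z \right)}}{4} + C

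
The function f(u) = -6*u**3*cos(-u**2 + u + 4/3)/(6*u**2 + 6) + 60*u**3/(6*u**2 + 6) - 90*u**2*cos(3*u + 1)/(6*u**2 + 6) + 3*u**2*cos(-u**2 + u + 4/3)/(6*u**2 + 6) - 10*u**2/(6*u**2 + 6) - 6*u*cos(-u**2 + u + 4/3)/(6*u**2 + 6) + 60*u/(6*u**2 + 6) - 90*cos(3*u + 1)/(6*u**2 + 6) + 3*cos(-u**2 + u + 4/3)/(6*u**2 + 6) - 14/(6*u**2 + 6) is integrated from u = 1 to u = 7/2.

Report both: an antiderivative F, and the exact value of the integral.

Antiderivative: F(u) = 5*u**2 - 5*u/3 - 5*sin(3*u + 1) + sin(-u**2 + u + 4/3)/2 - 2*atan(u)/3; value = 5*sin(4) - 2*atan(7/2)/3 - sin(4/3)/2 - sin(89/12)/2 + pi/6 - 5*sin(23/2) + 625/12

The integrand splits into summands that can be handled one at a time.
F(u) = 5*u**2 - 5*u/3 - 5*sin(3*u + 1) + sin(-u**2 + u + 4/3)/2 - 2*atan(u)/3 is an antiderivative of f.
Check: d/du[5*u**2 - 5*u/3 - 5*sin(3*u + 1) + sin(-u**2 + u + 4/3)/2 - 2*atan(u)/3] = (-6*u**3*cos(-u**2 + u + 4/3) + 60*u**3 - 90*u**2*cos(3*u + 1) + 3*u**2*cos(-u**2 + u + 4/3) - 10*u**2 - 6*u*cos(-u**2 + u + 4/3) + 60*u - 90*cos(3*u + 1) + 3*cos(-u**2 + u + 4/3) - 14)/(6*u**2 + 6), which equals f(u).
F(7/2) = -2*atan(7/2)/3 - sin(89/12)/2 - 5*sin(23/2) + 665/12; F(1) = -pi/6 + sin(4/3)/2 + 10/3 - 5*sin(4).
Integral = F(7/2) - F(1) = 5*sin(4) - 2*atan(7/2)/3 - sin(4/3)/2 - sin(89/12)/2 + pi/6 - 5*sin(23/2) + 625/12.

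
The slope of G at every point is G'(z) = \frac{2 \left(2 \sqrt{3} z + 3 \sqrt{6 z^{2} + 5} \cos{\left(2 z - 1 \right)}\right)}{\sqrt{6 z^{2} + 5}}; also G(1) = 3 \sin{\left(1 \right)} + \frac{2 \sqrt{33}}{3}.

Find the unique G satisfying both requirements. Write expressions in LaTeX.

Check a candidate G(z) by differentiating: d/dz[G] must match the given G'(z).
A general antiderivative is 2 \sqrt{2 z^{2} + \frac{5}{3}} + 3 \sin{\left(2 z - 1 \right)} + C.
The condition gives C = 3 \sin{\left(1 \right)} + \frac{2 \sqrt{33}}{3} - (3 \sin{\left(1 \right)} + \frac{2 \sqrt{33}}{3}) = 0.
So G(z) = 2 \sqrt{2 z^{2} + \frac{5}{3}} + 3 \sin{\left(2 z - 1 \right)}.
Check: d/dz[2 \sqrt{2 z^{2} + \frac{5}{3}} + 3 \sin{\left(2 z - 1 \right)}] = \frac{4 \sqrt{3} z + 6 \sqrt{6 z^{2} + 5} \cos{\left(2 z - 1 \right)}}{\sqrt{6 z^{2} + 5}}, which equals G'(z).

G(z) = 2 \sqrt{2 z^{2} + \frac{5}{3}} + 3 \sin{\left(2 z - 1 \right)}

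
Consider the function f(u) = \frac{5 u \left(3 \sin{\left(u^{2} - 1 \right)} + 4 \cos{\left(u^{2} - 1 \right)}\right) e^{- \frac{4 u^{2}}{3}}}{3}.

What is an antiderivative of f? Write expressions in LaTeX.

An antiderivative is F(u) = - \frac{5 e^{- \frac{4 u^{2}}{3}} \cos{\left(u^{2} - 1 \right)}}{2}.

Recognize the product-rule pattern: f = v'r + vr' with v = - \frac{5 \cos{\left(u^{2} - 1 \right)}}{2}, r = e^{- \frac{4 u^{2}}{3}}, so integration by parts undoes it.
Check: d/du[- \frac{5 e^{- \frac{4 u^{2}}{3}} \cos{\left(u^{2} - 1 \right)}}{2}] = \frac{\left(15 u \sin{\left(u^{2} - 1 \right)} + 20 u \cos{\left(u^{2} - 1 \right)}\right) e^{- \frac{4 u^{2}}{3}}}{3}, which equals f(u).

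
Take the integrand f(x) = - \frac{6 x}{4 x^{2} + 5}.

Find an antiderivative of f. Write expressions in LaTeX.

An antiderivative is F(x) = - \frac{3 \log{\left(2 x^{2} + \frac{5}{2} \right)}}{4}.

The substitution u = 2 x^{2} + \frac{5}{2} works: f is exactly (dF/du)*(du/dx) for that inner function.
Check: d/dx[- \frac{3 \log{\left(2 x^{2} + \frac{5}{2} \right)}}{4}] = - \frac{6 x}{4 x^{2} + 5} = f(x).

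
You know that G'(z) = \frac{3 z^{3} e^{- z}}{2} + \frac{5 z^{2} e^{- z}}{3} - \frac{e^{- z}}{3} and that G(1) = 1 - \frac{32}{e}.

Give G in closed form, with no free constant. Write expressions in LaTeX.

G'(z) has the shape u'v + uv' for u = - \frac{3 z^{3}}{2} - \frac{37 z^{2}}{6} - \frac{37 z}{3} - 12 and v = e^{- z} — it is the derivative of the product u*v.
A general antiderivative is \frac{\left(- 9 z^{3} - 37 z^{2} - 74 z - 72\right) e^{- z}}{6} + C.
The condition gives C = 1 - \frac{32}{e} - (- \frac{32}{e}) = 1.
So G(z) = - \frac{\left(9 z^{3} + 37 z^{2} + 74 z - 6 e^{z} + 72\right) e^{- z}}{6}.
Check: d/dz[- \frac{\left(9 z^{3} + 37 z^{2} + 74 z - 6 e^{z} + 72\right) e^{- z}}{6}] = \frac{\left(9 z^{3} + 10 z^{2} - 2\right) e^{- z}}{6}, which equals G'(z).

G(z) = - \frac{\left(9 z^{3} + 37 z^{2} + 74 z - 6 e^{z} + 72\right) e^{- z}}{6}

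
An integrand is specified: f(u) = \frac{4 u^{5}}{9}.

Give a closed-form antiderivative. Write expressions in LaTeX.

Any candidate F(u) must reproduce f(u) exactly when differentiated.
Check: d/du[\frac{2 u^{6}}{27}] = \frac{4 u^{5}}{9} = f(u).

An antiderivative is F(u) = \frac{2 u^{6}}{27}.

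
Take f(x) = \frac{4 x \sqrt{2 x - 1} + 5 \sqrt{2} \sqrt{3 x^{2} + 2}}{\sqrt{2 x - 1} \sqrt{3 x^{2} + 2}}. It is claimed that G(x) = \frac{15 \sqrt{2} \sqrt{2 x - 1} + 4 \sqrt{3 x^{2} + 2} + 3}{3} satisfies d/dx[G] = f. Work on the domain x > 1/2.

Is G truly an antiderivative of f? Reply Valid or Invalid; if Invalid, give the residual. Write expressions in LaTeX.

Valid - differentiating G returns exactly f.

d/dx[G] = \frac{4 x \sqrt{2 x - 1} + 5 \sqrt{2} \sqrt{3 x^{2} + 2}}{\sqrt{2 x - 1} \sqrt{3 x^{2} + 2}}
This equals f(x) exactly, so the claim holds.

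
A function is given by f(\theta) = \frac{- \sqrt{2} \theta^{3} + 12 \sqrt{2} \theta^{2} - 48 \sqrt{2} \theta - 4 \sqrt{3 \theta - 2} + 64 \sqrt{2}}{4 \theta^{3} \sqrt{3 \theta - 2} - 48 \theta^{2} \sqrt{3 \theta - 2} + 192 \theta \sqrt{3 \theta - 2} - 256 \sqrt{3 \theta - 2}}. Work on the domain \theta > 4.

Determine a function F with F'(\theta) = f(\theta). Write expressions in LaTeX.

An antiderivative is F(\theta) = - \frac{\sqrt{2} \theta^{2} \sqrt{3 \theta - 2} - 8 \sqrt{2} \theta \sqrt{3 \theta - 2} + 16 \sqrt{2} \sqrt{3 \theta - 2} - 3}{6 \left(\theta - 4\right)^{2}}.

An antiderivative F(\theta) passes only if d/d\theta[F] lands on f(\theta) exactly.
Check: d/d\theta[- \frac{\sqrt{2} \theta^{2} \sqrt{3 \theta - 2} - 8 \sqrt{2} \theta \sqrt{3 \theta - 2} + 16 \sqrt{2} \sqrt{3 \theta - 2} - 3}{6 \left(\theta - 4\right)^{2}}] = \frac{- \sqrt{2} \theta^{3} + 12 \sqrt{2} \theta^{2} - 48 \sqrt{2} \theta - 4 \sqrt{3 \theta - 2} + 64 \sqrt{2}}{4 \theta^{3} \sqrt{3 \theta - 2} - 48 \theta^{2} \sqrt{3 \theta - 2} + 192 \theta \sqrt{3 \theta - 2} - 256 \sqrt{3 \theta - 2}} = f(\theta).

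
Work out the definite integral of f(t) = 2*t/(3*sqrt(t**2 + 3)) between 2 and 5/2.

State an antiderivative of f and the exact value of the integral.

Antiderivative: F(t) = 2*sqrt(t**2 + 3)/3; value = -2*sqrt(7)/3 + sqrt(37)/3

f matches the chain-rule pattern g'(h)*h' with inner function h(t) = t**2 + 3; substituting u = h(t) collapses the integral.
F(t) = 2*sqrt(t**2 + 3)/3 is an antiderivative of f.
Check: d/dt[2*sqrt(t**2 + 3)/3] = 2*t/(3*sqrt(t**2 + 3)) = f(t).
F(5/2) = sqrt(37)/3; F(2) = 2*sqrt(7)/3.
Integral = F(5/2) - F(2) = -2*sqrt(7)/3 + sqrt(37)/3.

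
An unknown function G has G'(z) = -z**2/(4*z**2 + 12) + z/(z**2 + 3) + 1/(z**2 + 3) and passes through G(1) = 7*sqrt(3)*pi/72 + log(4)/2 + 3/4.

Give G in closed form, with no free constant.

G(z) = (-3*z + 6*log(z**2 + 3) + 7*sqrt(3)*atan(sqrt(3)*z/3) + 12)/12

Integrate term by term and add the pieces.
A general antiderivative is -z/4 + log(z**2 + 3)/2 + 7*sqrt(3)*atan(sqrt(3)*z/3)/12 + C.
The condition gives C = 7*sqrt(3)*pi/72 + log(4)/2 + 3/4 - (-1/4 + 7*sqrt(3)*pi/72 + log(4)/2) = 1.
So G(z) = (-3*z + 6*log(z**2 + 3) + 7*sqrt(3)*atan(sqrt(3)*z/3) + 12)/12.
Check: d/dz[(-3*z + 6*log(z**2 + 3) + 7*sqrt(3)*atan(sqrt(3)*z/3) + 12)/12] = (-z**2 + 4*z + 4)/(4*z**2 + 12), which equals G'(z).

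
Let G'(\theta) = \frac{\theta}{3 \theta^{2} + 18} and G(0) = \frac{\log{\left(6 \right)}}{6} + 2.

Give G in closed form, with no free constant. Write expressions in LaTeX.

The substitution u = \theta^{2} + 6 works: G'(\theta) is exactly (dG/du)*(du/d\theta) for that inner function.
A general antiderivative is \frac{\log{\left(\theta^{2} + 6 \right)}}{6} + C.
The condition gives C = \frac{\log{\left(6 \right)}}{6} + 2 - (\frac{\log{\left(6 \right)}}{6}) = 2.
So G(\theta) = \frac{\log{\left(\theta^{2} + 6 \right)}}{6} + 2.
Check: d/d\theta[\frac{\log{\left(\theta^{2} + 6 \right)}}{6} + 2] = \frac{\theta}{3 \theta^{2} + 18} = G'(\theta).

G(\theta) = \frac{\log{\left(\theta^{2} + 6 \right)}}{6} + 2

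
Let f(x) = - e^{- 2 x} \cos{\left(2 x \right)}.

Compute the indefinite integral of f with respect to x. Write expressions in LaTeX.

F(x) = \frac{\left(- \sin{\left(2 x \right)} + \cos{\left(2 x \right)}\right) e^{- 2 x}}{4} + C

For F(x) to be correct the identity F'(x) - f(x) = 0 must hold.
Check: d/dx[\frac{\left(- \sin{\left(2 x \right)} + \cos{\left(2 x \right)}\right) e^{- 2 x}}{4}] = - e^{- 2 x} \cos{\left(2 x \right)} = f(x).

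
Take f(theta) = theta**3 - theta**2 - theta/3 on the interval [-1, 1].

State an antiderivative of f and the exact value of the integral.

The integrand splits into summands that can be handled one at a time.
F(theta) = theta**2*(3*theta**2 - 4*theta - 2)/12 is an antiderivative of f.
Check: d/dtheta[theta**2*(3*theta**2 - 4*theta - 2)/12] = theta**3 - theta**2 - theta/3 = f(theta).
F(1) = -1/4; F(-1) = 5/12.
Integral = F(1) - F(-1) = -2/3.

Antiderivative: F(theta) = theta**2*(3*theta**2 - 4*theta - 2)/12; value = -2/3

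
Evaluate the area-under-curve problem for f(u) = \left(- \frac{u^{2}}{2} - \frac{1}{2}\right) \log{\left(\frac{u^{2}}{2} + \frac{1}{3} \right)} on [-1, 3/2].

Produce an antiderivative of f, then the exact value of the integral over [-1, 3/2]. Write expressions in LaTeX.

Antiderivative: F(u) = \frac{u^{3}}{9} + \frac{7 u}{9} + \left(- \frac{u^{3}}{6} - \frac{u}{2}\right) \log{\left(\frac{u^{2}}{2} + \frac{1}{3} \right)} - \frac{7 \sqrt{6} \operatorname{atan}{\left(\frac{\sqrt{6} u}{2} \right)}}{27}; value = - \frac{7 \sqrt{6} \operatorname{atan}{\left(\frac{3 \sqrt{6}}{4} \right)}}{27} - \frac{7 \sqrt{6} \operatorname{atan}{\left(\frac{\sqrt{6}}{2} \right)}}{27} - \frac{21 \log{\left(\frac{35}{24} \right)}}{16} - \frac{2 \log{\left(\frac{5}{6} \right)}}{3} + \frac{175}{72}

Check any antiderivative F(u) by computing F'(u) and comparing it with f(u).
F(u) = \frac{u^{3}}{9} + \frac{7 u}{9} + \left(- \frac{u^{3}}{6} - \frac{u}{2}\right) \log{\left(\frac{u^{2}}{2} + \frac{1}{3} \right)} - \frac{7 \sqrt{6} \operatorname{atan}{\left(\frac{\sqrt{6} u}{2} \right)}}{27} is an antiderivative of f.
Check: d/du[\frac{u^{3}}{9} + \frac{7 u}{9} + \left(- \frac{u^{3}}{6} - \frac{u}{2}\right) \log{\left(\frac{u^{2}}{2} + \frac{1}{3} \right)} - \frac{7 \sqrt{6} \operatorname{atan}{\left(\frac{\sqrt{6} u}{2} \right)}}{27}] = - \frac{u^{2} \log{\left(3 u^{2} + 2 \right)}}{2} + \frac{u^{2} \log{\left(6 \right)}}{2} - \frac{\log{\left(3 u^{2} + 2 \right)}}{2} + \frac{\log{\left(6 \right)}}{2}, which equals f(u).
F(3/2) = - \frac{7 \sqrt{6} \operatorname{atan}{\left(\frac{3 \sqrt{6}}{4} \right)}}{27} - \frac{21 \log{\left(\frac{35}{24} \right)}}{16} + \frac{37}{24}; F(-1) = - \frac{8}{9} + \frac{2 \log{\left(\frac{5}{6} \right)}}{3} + \frac{7 \sqrt{6} \operatorname{atan}{\left(\frac{\sqrt{6}}{2} \right)}}{27}.
Integral = F(3/2) - F(-1) = - \frac{7 \sqrt{6} \operatorname{atan}{\left(\frac{3 \sqrt{6}}{4} \right)}}{27} - \frac{7 \sqrt{6} \operatorname{atan}{\left(\frac{\sqrt{6}}{2} \right)}}{27} - \frac{21 \log{\left(\frac{35}{24} \right)}}{16} - \frac{2 \log{\left(\frac{5}{6} \right)}}{3} + \frac{175}{72}.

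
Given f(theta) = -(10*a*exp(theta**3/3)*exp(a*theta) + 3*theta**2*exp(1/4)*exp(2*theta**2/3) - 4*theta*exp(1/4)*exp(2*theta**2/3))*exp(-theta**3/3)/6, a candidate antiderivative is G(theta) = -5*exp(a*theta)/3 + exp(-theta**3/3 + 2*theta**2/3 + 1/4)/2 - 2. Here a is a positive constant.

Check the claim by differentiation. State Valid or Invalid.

Valid: G'(theta) = f(theta).

d/dtheta[G] = -5*a*exp(a*theta)/3 - theta**2*exp(1/4)*exp(2*theta**2/3)*exp(-theta**3/3)/2 + 2*theta*exp(1/4)*exp(2*theta**2/3)*exp(-theta**3/3)/3
This equals f(theta) exactly, so the claim holds.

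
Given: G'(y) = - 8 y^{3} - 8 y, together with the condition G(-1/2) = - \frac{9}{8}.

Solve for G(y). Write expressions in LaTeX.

G'(y) matches the chain-rule pattern g'(h)*h' with inner function h(y) = y^{2} + 1; substituting u = h(y) collapses the integral.
A general antiderivative is - 2 \left(y^{2} + 1\right)^{2} + C.
The condition gives C = - \frac{9}{8} - (- \frac{25}{8}) = 2.
So G(y) = - 2 y^{4} - 4 y^{2}.
Check: d/dy[- 2 y^{4} - 4 y^{2}] = - 8 y^{3} - 8 y = G'(y).

G(y) = - 2 y^{4} - 4 y^{2}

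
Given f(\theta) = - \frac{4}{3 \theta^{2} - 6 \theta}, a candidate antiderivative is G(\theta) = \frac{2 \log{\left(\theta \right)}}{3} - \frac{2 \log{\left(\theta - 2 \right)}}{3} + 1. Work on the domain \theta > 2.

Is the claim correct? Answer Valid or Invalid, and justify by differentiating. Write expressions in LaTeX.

Valid. The derivative of G reproduces f.

d/d\theta[G] = - \frac{4}{3 \theta^{2} - 6 \theta}
This equals f(\theta) exactly, so the claim holds.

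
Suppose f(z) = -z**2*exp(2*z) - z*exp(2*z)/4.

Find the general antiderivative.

F(z) = -(8*z**2 - 6*z + 3)*exp(2*z)/16 + C

Recognize the product-rule pattern: f = u'v + uv' with u = -z**2/2 + 3*z/8 - 3/16, v = exp(2*z), so integration by parts undoes it.
Check: d/dz[-(8*z**2 - 6*z + 3)*exp(2*z)/16] = -z**2*exp(2*z) - z*exp(2*z)/4 = f(z).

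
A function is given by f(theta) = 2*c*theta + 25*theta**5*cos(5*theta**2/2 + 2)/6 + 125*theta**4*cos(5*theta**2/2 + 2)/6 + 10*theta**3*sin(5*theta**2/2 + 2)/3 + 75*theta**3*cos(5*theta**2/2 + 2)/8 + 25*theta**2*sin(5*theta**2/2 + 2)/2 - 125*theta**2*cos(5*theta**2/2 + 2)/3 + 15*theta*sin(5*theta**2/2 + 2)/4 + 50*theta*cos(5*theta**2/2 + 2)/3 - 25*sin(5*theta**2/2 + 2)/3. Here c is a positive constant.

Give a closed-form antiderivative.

An antiderivative is F(theta) = c*theta**2 + 5*theta**4*sin(5*theta**2/2 + 2)/6 + 25*theta**3*sin(5*theta**2/2 + 2)/6 + 15*theta**2*sin(5*theta**2/2 + 2)/8 - 25*theta*sin(5*theta**2/2 + 2)/3 + 10*sin(5*theta**2/2 + 2)/3.

Integrate term by term and add the pieces.
Check: d/dtheta[c*theta**2 + 5*theta**4*sin(5*theta**2/2 + 2)/6 + 25*theta**3*sin(5*theta**2/2 + 2)/6 + 15*theta**2*sin(5*theta**2/2 + 2)/8 - 25*theta*sin(5*theta**2/2 + 2)/3 + 10*sin(5*theta**2/2 + 2)/3] = 2*c*theta + 25*theta**5*cos(5*theta**2/2 + 2)/6 + 125*theta**4*cos(5*theta**2/2 + 2)/6 + 10*theta**3*sin(5*theta**2/2 + 2)/3 + 75*theta**3*cos(5*theta**2/2 + 2)/8 + 25*theta**2*sin(5*theta**2/2 + 2)/2 - 125*theta**2*cos(5*theta**2/2 + 2)/3 + 15*theta*sin(5*theta**2/2 + 2)/4 + 50*theta*cos(5*theta**2/2 + 2)/3 - 25*sin(5*theta**2/2 + 2)/3 = f(theta).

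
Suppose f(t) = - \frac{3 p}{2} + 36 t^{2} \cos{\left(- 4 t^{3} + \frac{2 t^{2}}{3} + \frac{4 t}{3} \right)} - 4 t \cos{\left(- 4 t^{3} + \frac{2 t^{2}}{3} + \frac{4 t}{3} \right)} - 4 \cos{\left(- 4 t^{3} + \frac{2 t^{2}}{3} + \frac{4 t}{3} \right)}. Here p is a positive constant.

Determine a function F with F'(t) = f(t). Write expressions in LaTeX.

The integrand splits into summands that can be handled one at a time.
Check: d/dt[- \frac{3 \left(p t + 2 \sin{\left(- 4 t^{3} + \frac{2 t^{2}}{3} + \frac{4 t}{3} \right)}\right)}{2}] = - \frac{3 p}{2} + 36 t^{2} \cos{\left(- 4 t^{3} + \frac{2 t^{2}}{3} + \frac{4 t}{3} \right)} - 4 t \cos{\left(- 4 t^{3} + \frac{2 t^{2}}{3} + \frac{4 t}{3} \right)} - 4 \cos{\left(- 4 t^{3} + \frac{2 t^{2}}{3} + \frac{4 t}{3} \right)} = f(t).

An antiderivative is F(t) = - \frac{3 \left(p t + 2 \sin{\left(- 4 t^{3} + \frac{2 t^{2}}{3} + \frac{4 t}{3} \right)}\right)}{2}.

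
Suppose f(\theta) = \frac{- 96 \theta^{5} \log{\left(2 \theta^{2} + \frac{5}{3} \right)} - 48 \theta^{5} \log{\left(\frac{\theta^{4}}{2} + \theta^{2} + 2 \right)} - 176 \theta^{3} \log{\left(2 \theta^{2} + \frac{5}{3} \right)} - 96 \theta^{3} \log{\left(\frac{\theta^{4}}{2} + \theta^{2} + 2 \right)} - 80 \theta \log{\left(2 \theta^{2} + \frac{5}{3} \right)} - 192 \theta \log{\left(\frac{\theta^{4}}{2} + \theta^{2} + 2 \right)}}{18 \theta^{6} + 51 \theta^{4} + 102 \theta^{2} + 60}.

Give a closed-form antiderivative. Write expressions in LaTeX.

An antiderivative is F(\theta) = - \frac{4 \log{\left(2 \theta^{2} + \frac{5}{3} \right)} \log{\left(\frac{\theta^{4}}{2} + \theta^{2} + 2 \right)}}{3}.

Recognize the product-rule pattern: f = u'v + uv' with u = - \frac{4 \log{\left(2 \theta^{2} + \frac{5}{3} \right)}}{3}, v = \log{\left(\frac{\theta^{4}}{2} + \theta^{2} + 2 \right)}, so integration by parts undoes it.
Check: d/d\theta[- \frac{4 \log{\left(2 \theta^{2} + \frac{5}{3} \right)} \log{\left(\frac{\theta^{4}}{2} + \theta^{2} + 2 \right)}}{3}] = \frac{- 96 \theta^{5} \log{\left(2 \theta^{2} + \frac{5}{3} \right)} - 48 \theta^{5} \log{\left(\frac{\theta^{4}}{2} + \theta^{2} + 2 \right)} - 176 \theta^{3} \log{\left(2 \theta^{2} + \frac{5}{3} \right)} - 96 \theta^{3} \log{\left(\frac{\theta^{4}}{2} + \theta^{2} + 2 \right)} - 80 \theta \log{\left(2 \theta^{2} + \frac{5}{3} \right)} - 192 \theta \log{\left(\frac{\theta^{4}}{2} + \theta^{2} + 2 \right)}}{18 \theta^{6} + 51 \theta^{4} + 102 \theta^{2} + 60} = f(\theta).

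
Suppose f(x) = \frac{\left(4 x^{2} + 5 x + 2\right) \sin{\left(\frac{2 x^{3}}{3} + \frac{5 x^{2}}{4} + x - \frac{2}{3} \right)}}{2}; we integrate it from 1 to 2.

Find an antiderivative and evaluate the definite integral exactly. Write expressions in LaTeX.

The substitution u = \frac{2 x^{3}}{3} + \frac{5 x^{2}}{4} + x - \frac{2}{3} works: f is exactly (dF/du)*(du/dx) for that inner function.
F(x) = - \cos{\left(\frac{2 x^{3}}{3} + \frac{5 x^{2}}{4} + x - \frac{2}{3} \right)} is an antiderivative of f.
Check: d/dx[- \cos{\left(\frac{2 x^{3}}{3} + \frac{5 x^{2}}{4} + x - \frac{2}{3} \right)}] = 2 x^{2} \sin{\left(\frac{2 x^{3}}{3} + \frac{5 x^{2}}{4} + x - \frac{2}{3} \right)} + \frac{5 x \sin{\left(\frac{2 x^{3}}{3} + \frac{5 x^{2}}{4} + x - \frac{2}{3} \right)}}{2} + \sin{\left(\frac{2 x^{3}}{3} + \frac{5 x^{2}}{4} + x - \frac{2}{3} \right)}, which equals f(x).
F(2) = - \cos{\left(\frac{35}{3} \right)}; F(1) = - \cos{\left(\frac{9}{4} \right)}.
Integral = F(2) - F(1) = \cos{\left(\frac{9}{4} \right)} - \cos{\left(\frac{35}{3} \right)}.

Antiderivative: F(x) = - \cos{\left(\frac{2 x^{3}}{3} + \frac{5 x^{2}}{4} + x - \frac{2}{3} \right)}; value = \cos{\left(\frac{9}{4} \right)} - \cos{\left(\frac{35}{3} \right)}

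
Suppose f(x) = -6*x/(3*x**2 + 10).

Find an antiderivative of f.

An antiderivative is F(x) = -log(x**2/2 + 5/3).

The substitution u = x**2/2 + 5/3 works: f is exactly (dF/du)*(du/dx) for that inner function.
Check: d/dx[-log(x**2/2 + 5/3)] = -6*x/(3*x**2 + 10) = f(x).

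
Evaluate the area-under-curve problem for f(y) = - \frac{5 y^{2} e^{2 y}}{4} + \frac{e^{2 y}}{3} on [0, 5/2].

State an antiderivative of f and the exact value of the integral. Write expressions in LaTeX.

f has the shape u'v + uv' for u = - \frac{5 y^{2}}{8} + \frac{5 y}{8} - \frac{7}{48} and v = e^{2 y} — it is the derivative of the product u*v.
F(y) = - \frac{5 y^{2} e^{2 y}}{8} + \frac{5 y e^{2 y}}{8} - \frac{7 e^{2 y}}{48} is an antiderivative of f.
Check: d/dy[- \frac{5 y^{2} e^{2 y}}{8} + \frac{5 y e^{2 y}}{8} - \frac{7 e^{2 y}}{48}] = - \frac{5 y^{2} e^{2 y}}{4} + \frac{e^{2 y}}{3} = f(y).
F(5/2) = - \frac{239 e^{5}}{96}; F(0) = - \frac{7}{48}.
Integral = F(5/2) - F(0) = \frac{7}{48} - \frac{239 e^{5}}{96}.

Antiderivative: F(y) = - \frac{5 y^{2} e^{2 y}}{8} + \frac{5 y e^{2 y}}{8} - \frac{7 e^{2 y}}{48}; value = \frac{7}{48} - \frac{239 e^{5}}{96}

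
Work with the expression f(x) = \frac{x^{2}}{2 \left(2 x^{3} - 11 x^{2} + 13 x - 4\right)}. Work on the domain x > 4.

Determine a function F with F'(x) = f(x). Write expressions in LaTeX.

Factor the denominator (2 \left(x - 4\right) \left(x - 1\right) \left(2 x - 1\right)) and decompose: f = \frac{1}{14 \left(2 x - 1\right)} - \frac{1}{6 \left(x - 1\right)} + \frac{8}{21 \left(x - 4\right)}; each piece integrates to a log, atan, or power term.
Check: d/dx[- \frac{- 32 \log{\left(x - 4 \right)} + 14 \log{\left(x - 1 \right)} - 3 \log{\left(x - \frac{1}{2} \right)}}{84}] = \frac{x^{2}}{4 x^{3} - 22 x^{2} + 26 x - 8}, which equals f(x).

An antiderivative is F(x) = - \frac{- 32 \log{\left(x - 4 \right)} + 14 \log{\left(x - 1 \right)} - 3 \log{\left(x - \frac{1}{2} \right)}}{84}.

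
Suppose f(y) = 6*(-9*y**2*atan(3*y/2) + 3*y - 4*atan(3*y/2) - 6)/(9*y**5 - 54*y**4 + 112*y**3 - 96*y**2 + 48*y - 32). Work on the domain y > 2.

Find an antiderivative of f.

An antiderivative is F(y) = 3*atan(3*y/2)/(y**2 - 4*y + 4).

Recognize the product-rule pattern: f = u'v + uv' with u = 3/(y - 2)**2, v = atan(3*y/2), so integration by parts undoes it.
Check: d/dy[3*atan(3*y/2)/(y**2 - 4*y + 4)] = (-54*y**2*atan(3*y/2) + 18*y - 24*atan(3*y/2) - 36)/(9*y**5 - 54*y**4 + 112*y**3 - 96*y**2 + 48*y - 32), which equals f(y).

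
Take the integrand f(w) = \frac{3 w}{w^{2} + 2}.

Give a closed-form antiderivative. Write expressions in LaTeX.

An antiderivative is F(w) = \frac{3 \log{\left(2 w^{2} + 4 \right)}}{2}.

f matches the chain-rule pattern g'(h)*h' with inner function h(w) = 2 w^{2} + 4; substituting u = h(w) collapses the integral.
Check: d/dw[\frac{3 \log{\left(2 w^{2} + 4 \right)}}{2}] = \frac{3 w}{w^{2} + 2} = f(w).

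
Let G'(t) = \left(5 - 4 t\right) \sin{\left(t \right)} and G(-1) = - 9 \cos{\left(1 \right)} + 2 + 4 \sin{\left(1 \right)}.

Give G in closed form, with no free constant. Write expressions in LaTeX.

G(t) = 4 t \cos{\left(t \right)} - 4 \sin{\left(t \right)} - 5 \cos{\left(t \right)} + 2

Differentiate the proposed G(t) back; it has to land on the given G'(t).
A general antiderivative is 4 t \cos{\left(t \right)} - 4 \sin{\left(t \right)} - 5 \cos{\left(t \right)} + C.
The condition gives C = - 9 \cos{\left(1 \right)} + 2 + 4 \sin{\left(1 \right)} - (- 9 \cos{\left(1 \right)} + 4 \sin{\left(1 \right)}) = 2.
So G(t) = 4 t \cos{\left(t \right)} - 4 \sin{\left(t \right)} - 5 \cos{\left(t \right)} + 2.
Check: d/dt[4 t \cos{\left(t \right)} - 4 \sin{\left(t \right)} - 5 \cos{\left(t \right)} + 2] = - 4 t \sin{\left(t \right)} + 5 \sin{\left(t \right)}, which equals G'(t).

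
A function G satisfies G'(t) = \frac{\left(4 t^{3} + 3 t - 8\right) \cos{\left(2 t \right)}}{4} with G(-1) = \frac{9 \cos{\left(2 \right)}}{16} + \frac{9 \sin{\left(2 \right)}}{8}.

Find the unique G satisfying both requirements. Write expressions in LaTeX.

G(t) = \frac{t^{3} \sin{\left(2 t \right)}}{2} + \frac{3 t^{2} \cos{\left(2 t \right)}}{4} - \frac{3 t \sin{\left(2 t \right)}}{8} - \sin{\left(2 t \right)} - \frac{3 \cos{\left(2 t \right)}}{16}

Check a candidate G(t) by differentiating: d/dt[G] must match the given G'(t).
A general antiderivative is \frac{t^{3} \sin{\left(2 t \right)}}{2} + \frac{3 t^{2} \cos{\left(2 t \right)}}{4} - \frac{3 t \sin{\left(2 t \right)}}{8} - \sin{\left(2 t \right)} - \frac{3 \cos{\left(2 t \right)}}{16} + C.
The condition gives C = \frac{9 \cos{\left(2 \right)}}{16} + \frac{9 \sin{\left(2 \right)}}{8} - (\frac{9 \cos{\left(2 \right)}}{16} + \frac{9 \sin{\left(2 \right)}}{8}) = 0.
So G(t) = \frac{t^{3} \sin{\left(2 t \right)}}{2} + \frac{3 t^{2} \cos{\left(2 t \right)}}{4} - \frac{3 t \sin{\left(2 t \right)}}{8} - \sin{\left(2 t \right)} - \frac{3 \cos{\left(2 t \right)}}{16}.
Check: d/dt[\frac{t^{3} \sin{\left(2 t \right)}}{2} + \frac{3 t^{2} \cos{\left(2 t \right)}}{4} - \frac{3 t \sin{\left(2 t \right)}}{8} - \sin{\left(2 t \right)} - \frac{3 \cos{\left(2 t \right)}}{16}] = t^{3} \cos{\left(2 t \right)} + \frac{3 t \cos{\left(2 t \right)}}{4} - 2 \cos{\left(2 t \right)}, which equals G'(t).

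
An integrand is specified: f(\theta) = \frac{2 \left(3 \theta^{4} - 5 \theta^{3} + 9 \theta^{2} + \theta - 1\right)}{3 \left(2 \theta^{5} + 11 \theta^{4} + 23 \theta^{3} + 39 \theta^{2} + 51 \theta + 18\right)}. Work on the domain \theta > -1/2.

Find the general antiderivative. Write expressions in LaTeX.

Factor the denominator (3 \left(\theta + 2\right) \left(\theta + 3\right) \left(2 \theta + 1\right) \left(\theta^{2} + 3\right)) and decompose: f = - \frac{421 \theta - 555}{1638 \left(\theta^{2} + 3\right)} + \frac{10}{117 \left(2 \theta + 1\right)} + \frac{91}{18 \left(\theta + 3\right)} - \frac{242}{63 \left(\theta + 2\right)}; each piece integrates to a log, atan, or power term.
Check: d/d\theta[\frac{140 \log{\left(\theta + \frac{1}{2} \right)} - 12584 \log{\left(\theta + 2 \right)} + 16562 \log{\left(\theta + 3 \right)} - 421 \log{\left(\theta^{2} + 3 \right)} + 370 \sqrt{3} \operatorname{atan}{\left(\frac{\sqrt{3} \theta}{3} \right)}}{3276}] = \frac{6 \theta^{4} - 10 \theta^{3} + 18 \theta^{2} + 2 \theta - 2}{6 \theta^{5} + 33 \theta^{4} + 69 \theta^{3} + 117 \theta^{2} + 153 \theta + 54}, which equals f(\theta).

F(\theta) = \frac{140 \log{\left(\theta + \frac{1}{2} \right)} - 12584 \log{\left(\theta + 2 \right)} + 16562 \log{\left(\theta + 3 \right)} - 421 \log{\left(\theta^{2} + 3 \right)} + 370 \sqrt{3} \operatorname{atan}{\left(\frac{\sqrt{3} \theta}{3} \right)}}{3276} + C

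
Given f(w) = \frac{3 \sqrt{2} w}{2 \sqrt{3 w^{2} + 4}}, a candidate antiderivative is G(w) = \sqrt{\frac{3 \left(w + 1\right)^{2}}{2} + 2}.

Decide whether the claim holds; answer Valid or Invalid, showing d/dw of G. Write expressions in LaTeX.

d/dw[G] = \frac{3 \sqrt{2} w + 3 \sqrt{2}}{2 \sqrt{3 w^{2} + 6 w + 7}}
d/dw[G] - f(w) = \frac{3 \sqrt{2} w \sqrt{3 w^{2} + 4} - 3 \sqrt{2} w \sqrt{3 w^{2} + 6 w + 7} + 3 \sqrt{2} \sqrt{3 w^{2} + 4}}{2 \sqrt{3 w^{2} + 4} \sqrt{3 w^{2} + 6 w + 7}} != 0.

Invalid: d/dw[G] - f = \frac{3 \sqrt{2} w \sqrt{3 w^{2} + 4} - 3 \sqrt{2} w \sqrt{3 w^{2} + 6 w + 7} + 3 \sqrt{2} \sqrt{3 w^{2} + 4}}{2 \sqrt{3 w^{2} + 4} \sqrt{3 w^{2} + 6 w + 7}}, which is not 0.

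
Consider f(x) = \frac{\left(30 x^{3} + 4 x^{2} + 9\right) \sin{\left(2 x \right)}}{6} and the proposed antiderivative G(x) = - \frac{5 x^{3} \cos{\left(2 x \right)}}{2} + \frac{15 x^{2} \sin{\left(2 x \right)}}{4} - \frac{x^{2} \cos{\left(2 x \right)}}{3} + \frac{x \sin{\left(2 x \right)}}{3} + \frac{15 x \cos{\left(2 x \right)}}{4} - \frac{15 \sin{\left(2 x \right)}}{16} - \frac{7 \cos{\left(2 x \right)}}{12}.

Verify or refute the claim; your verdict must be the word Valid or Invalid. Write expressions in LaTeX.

d/dx[G] = 5 x^{3} \sin{\left(2 x \right)} + \frac{2 x^{2} \sin{\left(2 x \right)}}{3} + \frac{3 \sin{\left(2 x \right)}}{2} + \frac{15 \cos{\left(2 x \right)}}{8}
d/dx[G] - f(x) = \frac{15 \cos{\left(2 x \right)}}{8} != 0.

Invalid: d/dx[G] - f = \frac{15 \cos{\left(2 x \right)}}{8}, which is not 0.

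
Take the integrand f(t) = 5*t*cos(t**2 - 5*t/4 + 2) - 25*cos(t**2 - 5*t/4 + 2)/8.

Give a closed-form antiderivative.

f matches the chain-rule pattern g'(h)*h' with inner function h(t) = t**2 - 5*t/4 + 2; substituting u = h(t) collapses the integral.
Check: d/dt[5*sin(t**2 - 5*t/4 + 2)/2] = 5*t*cos(t**2 - 5*t/4 + 2) - 25*cos(t**2 - 5*t/4 + 2)/8 = f(t).

An antiderivative is F(t) = 5*sin(t**2 - 5*t/4 + 2)/2.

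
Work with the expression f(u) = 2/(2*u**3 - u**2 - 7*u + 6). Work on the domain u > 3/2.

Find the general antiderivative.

Factor the denominator ((u - 1)*(u + 2)*(2*u - 3)) and decompose: f = 8/(7*(2*u - 3)) + 2/(21*(u + 2)) - 2/(3*(u - 1)); each piece integrates to a log, atan, or power term.
Check: d/du[4*log(u - 3/2)/7 - 2*log(u - 1)/3 + 2*log(u + 2)/21] = 2/(2*u**3 - u**2 - 7*u + 6) = f(u).

F(u) = 4*log(u - 3/2)/7 - 2*log(u - 1)/3 + 2*log(u + 2)/21 + C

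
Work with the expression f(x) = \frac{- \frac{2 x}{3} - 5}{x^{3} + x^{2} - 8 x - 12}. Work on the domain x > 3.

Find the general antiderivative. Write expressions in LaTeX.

F(x) = \frac{- 21 x \log{\left(x - 3 \right)} + 21 x \log{\left(x + 2 \right)} - 42 \log{\left(x - 3 \right)} + 42 \log{\left(x + 2 \right)} - 55}{75 x + 150} + C

The denominator factors as 3 \left(x - 3\right) \left(x + 2\right)^{2}; partial fractions split f into directly integrable pieces: \frac{7}{25 \left(x + 2\right)} + \frac{11}{15 \left(x + 2\right)^{2}} - \frac{7}{25 \left(x - 3\right)}.
Check: d/dx[\frac{- 21 x \log{\left(x - 3 \right)} + 21 x \log{\left(x + 2 \right)} - 42 \log{\left(x - 3 \right)} + 42 \log{\left(x + 2 \right)} - 55}{75 x + 150}] = \frac{- 2 x - 15}{3 x^{3} + 3 x^{2} - 24 x - 36}, which equals f(x).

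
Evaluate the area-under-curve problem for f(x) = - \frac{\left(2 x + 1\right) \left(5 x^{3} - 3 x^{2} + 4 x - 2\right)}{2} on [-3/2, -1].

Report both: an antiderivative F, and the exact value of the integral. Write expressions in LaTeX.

Antiderivative: F(x) = - x^{5} + \frac{x^{4}}{8} - \frac{5 x^{3}}{6} + x; value = - \frac{3295}{384}

Whatever form F(x) takes, F'(x) = f(x) is non-negotiable.
F(x) = - x^{5} + \frac{x^{4}}{8} - \frac{5 x^{3}}{6} + x is an antiderivative of f.
Check: d/dx[- x^{5} + \frac{x^{4}}{8} - \frac{5 x^{3}}{6} + x] = - 5 x^{4} + \frac{x^{3}}{2} - \frac{5 x^{2}}{2} + 1, which equals f(x).
F(-1) = \frac{23}{24}; F(-3/2) = \frac{1221}{128}.
Integral = F(-1) - F(-3/2) = - \frac{3295}{384}.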